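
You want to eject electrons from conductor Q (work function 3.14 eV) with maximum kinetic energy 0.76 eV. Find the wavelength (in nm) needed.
317.91 nm

From Einstein's equation: KE_max = hc/λ - φ

Rearranging for λ:
hc/λ = KE_max + φ
λ = hc/(KE_max + φ)

Required photon energy:
E_photon = KE_max + φ = 0.76 + 3.14 = 3.90 eV

Required wavelength:
λ = hc/E_photon = (6.626×10⁻³⁴)(3×10⁸) / (3.90 × 1.602×10⁻¹⁹)
λ = 317.91 nm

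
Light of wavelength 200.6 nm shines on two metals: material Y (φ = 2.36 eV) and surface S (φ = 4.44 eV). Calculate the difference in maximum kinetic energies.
2.0800 eV

Using KE_max = hc/λ - φ for each metal:

Photon energy: E = hc/λ = 6.1807 eV

For material Y (φ₁ = 2.36 eV):
KE₁ = E - φ₁ = 6.1807 - 2.36 = 3.8207 eV

For surface S (φ₂ = 4.44 eV):
KE₂ = E - φ₂ = 6.1807 - 4.44 = 1.7407 eV

Difference:
ΔKE = KE₁ - KE₂ = 3.8207 - 1.7407 = 2.0800 eV

Note: The difference equals the difference in work functions: 4.44 - 2.36 = 2.08 eV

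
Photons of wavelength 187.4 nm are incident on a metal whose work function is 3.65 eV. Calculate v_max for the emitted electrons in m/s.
1.0214e+06 m/s

First, find the maximum kinetic energy:
E_photon = hc/λ = 6.6160 eV
KE_max = E_photon - φ = 6.6160 - 3.65 = 2.9660 eV

Convert to Joules: KE_max = 2.9660 × 1.602×10⁻¹⁹ J = 4.7521e-19 J

Then use KE = ½mv² to find velocity:
v = √(2·KE/m) = √(2 × 4.7521e-19 J / 9.109e-31 kg)
v = 1.0214e+06 m/s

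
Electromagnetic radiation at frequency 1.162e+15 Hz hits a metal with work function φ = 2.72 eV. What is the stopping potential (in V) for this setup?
2.0856 V

The stopping potential V_s satisfies: eV_s = KE_max

First, find KE_max using Einstein's equation:
E_photon = hf = (6.626×10⁻³⁴ J·s)(1.162e+15 Hz) = 4.8056 eV
KE_max = E_photon - φ = 4.8056 - 2.72 = 2.0856 eV

Since eV_s = KE_max:
V_s = KE_max/e = 2.0856 V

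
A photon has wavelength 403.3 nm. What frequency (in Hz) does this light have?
7.4335e+14 Hz

Using the wave equation: c = fλ

Solving for frequency:
f = c/λ = (3×10⁸ m/s) / (403.3×10⁻⁹ m)
f = 7.4335e+14 Hz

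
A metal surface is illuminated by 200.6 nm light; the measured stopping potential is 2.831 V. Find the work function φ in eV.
3.35 eV

The stopping potential gives the maximum kinetic energy: KE_max = eV_s = 2.831 eV

From Einstein's photoelectric equation: KE_max = hc/λ - φ
Rearranging: φ = hc/λ - KE_max

Calculate photon energy:
E_photon = hc/λ = (6.626×10⁻³⁴ J·s)(3×10⁸ m/s) / (200.6×10⁻⁹ m) = 6.1807 eV

Therefore:
φ = 6.1807 - 2.831 = 3.35 eV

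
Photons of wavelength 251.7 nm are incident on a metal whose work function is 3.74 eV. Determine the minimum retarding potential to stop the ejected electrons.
1.1859 V

The stopping potential V_s satisfies: eV_s = KE_max

First, find KE_max using Einstein's equation:
E_photon = hc/λ = 4.9259 eV
KE_max = E_photon - φ = 4.9259 - 3.74 = 1.1859 eV

Since eV_s = KE_max:
V_s = KE_max/e = 1.1859 V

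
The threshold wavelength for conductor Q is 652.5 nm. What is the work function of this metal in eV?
1.90 eV

At the threshold wavelength, photon energy equals work function:
φ = hc/λ₀

Calculating:
φ = (6.626×10⁻³⁴ J·s)(3×10⁸ m/s) / (652.5×10⁻⁹ m)
φ = 1.90 eV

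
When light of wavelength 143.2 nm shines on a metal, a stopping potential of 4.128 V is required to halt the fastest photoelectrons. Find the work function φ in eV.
4.53 eV

The stopping potential gives the maximum kinetic energy: KE_max = eV_s = 4.128 eV

From Einstein's photoelectric equation: KE_max = hc/λ - φ
Rearranging: φ = hc/λ - KE_max

Calculate photon energy:
E_photon = hc/λ = (6.626×10⁻³⁴ J·s)(3×10⁸ m/s) / (143.2×10⁻⁹ m) = 8.6581 eV

Therefore:
φ = 8.6581 - 4.128 = 4.53 eV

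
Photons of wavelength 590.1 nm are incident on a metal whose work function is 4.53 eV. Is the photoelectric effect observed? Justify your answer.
No

For photoemission, the photon energy must exceed the work function.

Photon energy: E = hc/λ = 2.1011 eV
Work function: φ = 4.53 eV

Since E_photon (2.1011 eV) < φ (4.53 eV), photoemission will NOT occur.
The threshold wavelength is λ₀ = hc/φ = 273.7 nm.
Since 590.1 nm > 273.7 nm, the photons lack sufficient energy.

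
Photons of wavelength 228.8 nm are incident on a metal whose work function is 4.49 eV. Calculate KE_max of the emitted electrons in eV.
0.9289 eV

Using Einstein's photoelectric equation: KE_max = hf - φ = hc/λ - φ

First, calculate the photon energy:
E_photon = hc/λ = (6.626×10⁻³⁴ J·s)(3×10⁸ m/s) / (228.8×10⁻⁹ m)
E_photon = 5.4189 eV

Then, the maximum kinetic energy:
KE_max = E_photon - φ = 5.4189 eV - 4.49 eV = 0.9289 eV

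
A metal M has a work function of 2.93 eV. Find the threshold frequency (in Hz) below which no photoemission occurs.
7.0847e+14 Hz

The threshold frequency is when the photon energy equals the work function:
hf₀ = φ

Solving for f₀:
f₀ = φ/h = (2.93 eV × 1.602×10⁻¹⁹ J/eV) / (6.626×10⁻³⁴ J·s)
f₀ = 7.0847e+14 Hz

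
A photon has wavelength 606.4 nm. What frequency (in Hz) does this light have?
4.9438e+14 Hz

Using the wave equation: c = fλ

Solving for frequency:
f = c/λ = (3×10⁸ m/s) / (606.4×10⁻⁹ m)
f = 4.9438e+14 Hz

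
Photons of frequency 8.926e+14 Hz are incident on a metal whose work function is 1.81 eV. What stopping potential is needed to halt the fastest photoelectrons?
1.8815 V

The stopping potential V_s satisfies: eV_s = KE_max

First, find KE_max using Einstein's equation:
E_photon = hf = (6.626×10⁻³⁴ J·s)(8.926e+14 Hz) = 3.6915 eV
KE_max = E_photon - φ = 3.6915 - 1.81 = 1.8815 eV

Since eV_s = KE_max:
V_s = KE_max/e = 1.8815 V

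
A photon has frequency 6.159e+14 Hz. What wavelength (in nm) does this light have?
486.76 nm

Using the wave equation: c = fλ

Solving for wavelength:
λ = c/f = (3×10⁸ m/s) / (6.159e+14 Hz)
λ = 486.76 nm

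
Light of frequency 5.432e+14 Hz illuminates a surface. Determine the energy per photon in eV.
2.2465 eV

Using E = hf:

E = hf = (6.626×10⁻³⁴ J·s)(5.432e+14 Hz)
E = 2.2465 eV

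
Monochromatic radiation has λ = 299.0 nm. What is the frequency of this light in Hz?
1.0027e+15 Hz

Using the wave equation: c = fλ

Solving for frequency:
f = c/λ = (3×10⁸ m/s) / (299.0×10⁻⁹ m)
f = 1.0027e+15 Hz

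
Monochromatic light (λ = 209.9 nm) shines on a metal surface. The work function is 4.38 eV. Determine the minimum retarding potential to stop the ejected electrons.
1.5268 V

The stopping potential V_s satisfies: eV_s = KE_max

First, find KE_max using Einstein's equation:
E_photon = hc/λ = 5.9068 eV
KE_max = E_photon - φ = 5.9068 - 4.38 = 1.5268 eV

Since eV_s = KE_max:
V_s = KE_max/e = 1.5268 V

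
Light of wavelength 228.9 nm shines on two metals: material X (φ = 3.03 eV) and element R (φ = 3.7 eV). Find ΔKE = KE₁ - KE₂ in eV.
0.6700 eV

Using KE_max = hc/λ - φ for each metal:

Photon energy: E = hc/λ = 5.4165 eV

For material X (φ₁ = 3.03 eV):
KE₁ = E - φ₁ = 5.4165 - 3.03 = 2.3865 eV

For element R (φ₂ = 3.7 eV):
KE₂ = E - φ₂ = 5.4165 - 3.7 = 1.7165 eV

Difference:
ΔKE = KE₁ - KE₂ = 2.3865 - 1.7165 = 0.6700 eV

Note: The difference equals the difference in work functions: 3.7 - 3.03 = 0.67 eV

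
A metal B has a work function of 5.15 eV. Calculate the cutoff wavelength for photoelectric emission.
240.75 nm

The threshold wavelength is when the photon energy equals the work function:
hc/λ₀ = φ

Solving for λ₀:
λ₀ = hc/φ = (6.626×10⁻³⁴ J·s)(3×10⁸ m/s) / (5.15 eV × 1.602×10⁻¹⁹ J/eV)
λ₀ = 240.75 nm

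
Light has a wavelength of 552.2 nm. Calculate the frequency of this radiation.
5.4291e+14 Hz

Using the wave equation: c = fλ

Solving for frequency:
f = c/λ = (3×10⁸ m/s) / (552.2×10⁻⁹ m)
f = 5.4291e+14 Hz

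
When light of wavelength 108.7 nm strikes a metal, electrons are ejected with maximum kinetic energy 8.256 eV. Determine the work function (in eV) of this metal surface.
3.15 eV

From Einstein's photoelectric equation: KE_max = hf - φ = hc/λ - φ

Rearranging for φ:
φ = hc/λ - KE_max

Calculate photon energy:
E_photon = hc/λ = 11.4061 eV

Therefore:
φ = 11.4061 - 8.256 = 3.15 eV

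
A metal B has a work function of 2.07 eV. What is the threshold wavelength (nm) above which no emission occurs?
598.96 nm

The threshold wavelength is when the photon energy equals the work function:
hc/λ₀ = φ

Solving for λ₀:
λ₀ = hc/φ = (6.626×10⁻³⁴ J·s)(3×10⁸ m/s) / (2.07 eV × 1.602×10⁻¹⁹ J/eV)
λ₀ = 598.96 nm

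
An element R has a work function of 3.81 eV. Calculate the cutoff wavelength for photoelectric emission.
325.42 nm

The threshold wavelength is when the photon energy equals the work function:
hc/λ₀ = φ

Solving for λ₀:
λ₀ = hc/φ = (6.626×10⁻³⁴ J·s)(3×10⁸ m/s) / (3.81 eV × 1.602×10⁻¹⁹ J/eV)
λ₀ = 325.42 nm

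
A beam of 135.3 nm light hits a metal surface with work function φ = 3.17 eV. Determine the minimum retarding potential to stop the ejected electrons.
5.9937 V

The stopping potential V_s satisfies: eV_s = KE_max

First, find KE_max using Einstein's equation:
E_photon = hc/λ = 9.1637 eV
KE_max = E_photon - φ = 9.1637 - 3.17 = 5.9937 eV

Since eV_s = KE_max:
V_s = KE_max/e = 5.9937 V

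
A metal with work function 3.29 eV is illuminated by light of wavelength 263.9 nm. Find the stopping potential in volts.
1.4082 V

The stopping potential V_s satisfies: eV_s = KE_max

First, find KE_max using Einstein's equation:
E_photon = hc/λ = 4.6982 eV
KE_max = E_photon - φ = 4.6982 - 3.29 = 1.4082 eV

Since eV_s = KE_max:
V_s = KE_max/e = 1.4082 V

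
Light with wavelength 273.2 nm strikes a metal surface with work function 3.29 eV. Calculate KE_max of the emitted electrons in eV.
1.2482 eV

Using Einstein's photoelectric equation: KE_max = hf - φ = hc/λ - φ

First, calculate the photon energy:
E_photon = hc/λ = (6.626×10⁻³⁴ J·s)(3×10⁸ m/s) / (273.2×10⁻⁹ m)
E_photon = 4.5382 eV

Then, the maximum kinetic energy:
KE_max = E_photon - φ = 4.5382 eV - 3.29 eV = 1.2482 eV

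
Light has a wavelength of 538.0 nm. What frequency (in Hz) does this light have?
5.5724e+14 Hz

Using the wave equation: c = fλ

Solving for frequency:
f = c/λ = (3×10⁸ m/s) / (538.0×10⁻⁹ m)
f = 5.5724e+14 Hz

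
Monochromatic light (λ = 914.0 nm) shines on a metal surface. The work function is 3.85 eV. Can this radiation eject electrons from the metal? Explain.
No

For photoemission, the photon energy must exceed the work function.

Photon energy: E = hc/λ = 1.3565 eV
Work function: φ = 3.85 eV

Since E_photon (1.3565 eV) < φ (3.85 eV), photoemission will NOT occur.
The threshold wavelength is λ₀ = hc/φ = 322.0 nm.
Since 914.0 nm > 322.0 nm, the photons lack sufficient energy.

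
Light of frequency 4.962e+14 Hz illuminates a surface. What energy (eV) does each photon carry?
2.0521 eV

Using E = hf:

E = hf = (6.626×10⁻³⁴ J·s)(4.962e+14 Hz)
E = 2.0521 eV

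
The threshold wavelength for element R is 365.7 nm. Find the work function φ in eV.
3.39 eV

At the threshold wavelength, photon energy equals work function:
φ = hc/λ₀

Calculating:
φ = (6.626×10⁻³⁴ J·s)(3×10⁸ m/s) / (365.7×10⁻⁹ m)
φ = 3.39 eV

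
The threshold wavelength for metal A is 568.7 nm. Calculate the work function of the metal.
2.18 eV

At the threshold wavelength, photon energy equals work function:
φ = hc/λ₀

Calculating:
φ = (6.626×10⁻³⁴ J·s)(3×10⁸ m/s) / (568.7×10⁻⁹ m)
φ = 2.18 eV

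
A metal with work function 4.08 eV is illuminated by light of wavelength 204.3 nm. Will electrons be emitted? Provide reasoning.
Yes

For photoemission, the photon energy must exceed the work function.

Photon energy: E = hc/λ = 6.0687 eV
Work function: φ = 4.08 eV

Since E_photon (6.0687 eV) > φ (4.08 eV), photoemission WILL occur.
The threshold wavelength is λ₀ = hc/φ = 303.9 nm.
Since 204.3 nm < 303.9 nm, the light has sufficient energy.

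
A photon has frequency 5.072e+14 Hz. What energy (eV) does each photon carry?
2.0976 eV

Using E = hf:

E = hf = (6.626×10⁻³⁴ J·s)(5.072e+14 Hz)
E = 2.0976 eV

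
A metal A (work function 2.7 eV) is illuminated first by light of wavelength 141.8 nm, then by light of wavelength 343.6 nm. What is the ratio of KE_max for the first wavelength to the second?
6.6531

Using Einstein's equation: KE_max = hc/λ - φ

For λ₁ = 141.8 nm:
E₁ = hc/λ₁ = 8.7436 eV
KE₁ = E₁ - φ = 8.7436 - 2.7 = 6.0436 eV

For λ₂ = 343.6 nm:
E₂ = hc/λ₂ = 3.6084 eV
KE₂ = E₂ - φ = 3.6084 - 2.7 = 0.9084 eV

Ratio: KE₁/KE₂ = 6.0436/0.9084 = 6.6531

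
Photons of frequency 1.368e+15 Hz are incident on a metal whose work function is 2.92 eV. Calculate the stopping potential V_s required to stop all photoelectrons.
2.7376 V

The stopping potential V_s satisfies: eV_s = KE_max

First, find KE_max using Einstein's equation:
E_photon = hf = (6.626×10⁻³⁴ J·s)(1.368e+15 Hz) = 5.6576 eV
KE_max = E_photon - φ = 5.6576 - 2.92 = 2.7376 eV

Since eV_s = KE_max:
V_s = KE_max/e = 2.7376 V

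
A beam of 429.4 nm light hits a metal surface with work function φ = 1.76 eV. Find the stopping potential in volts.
1.1274 V

The stopping potential V_s satisfies: eV_s = KE_max

First, find KE_max using Einstein's equation:
E_photon = hc/λ = 2.8874 eV
KE_max = E_photon - φ = 2.8874 - 1.76 = 1.1274 eV

Since eV_s = KE_max:
V_s = KE_max/e = 1.1274 V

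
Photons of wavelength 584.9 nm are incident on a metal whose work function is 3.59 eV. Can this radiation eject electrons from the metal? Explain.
No

For photoemission, the photon energy must exceed the work function.

Photon energy: E = hc/λ = 2.1198 eV
Work function: φ = 3.59 eV

Since E_photon (2.1198 eV) < φ (3.59 eV), photoemission will NOT occur.
The threshold wavelength is λ₀ = hc/φ = 345.4 nm.
Since 584.9 nm > 345.4 nm, the photons lack sufficient energy.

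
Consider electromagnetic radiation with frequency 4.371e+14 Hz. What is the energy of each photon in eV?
1.8077 eV

Using E = hf:

E = hf = (6.626×10⁻³⁴ J·s)(4.371e+14 Hz)
E = 1.8077 eV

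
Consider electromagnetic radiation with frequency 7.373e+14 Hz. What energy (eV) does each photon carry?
3.0492 eV

Using E = hf:

E = hf = (6.626×10⁻³⁴ J·s)(7.373e+14 Hz)
E = 3.0492 eV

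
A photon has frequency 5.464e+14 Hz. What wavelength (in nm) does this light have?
548.67 nm

Using the wave equation: c = fλ

Solving for wavelength:
λ = c/f = (3×10⁸ m/s) / (5.464e+14 Hz)
λ = 548.67 nm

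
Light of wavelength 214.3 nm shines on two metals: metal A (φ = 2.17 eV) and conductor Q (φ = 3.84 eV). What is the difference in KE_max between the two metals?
1.6700 eV

Using KE_max = hc/λ - φ for each metal:

Photon energy: E = hc/λ = 5.7855 eV

For metal A (φ₁ = 2.17 eV):
KE₁ = E - φ₁ = 5.7855 - 2.17 = 3.6155 eV

For conductor Q (φ₂ = 3.84 eV):
KE₂ = E - φ₂ = 5.7855 - 3.84 = 1.9455 eV

Difference:
ΔKE = KE₁ - KE₂ = 3.6155 - 1.9455 = 1.6700 eV

Note: The difference equals the difference in work functions: 3.84 - 2.17 = 1.67 eV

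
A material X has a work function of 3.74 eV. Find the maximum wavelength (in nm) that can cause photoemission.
331.51 nm

The threshold wavelength is when the photon energy equals the work function:
hc/λ₀ = φ

Solving for λ₀:
λ₀ = hc/φ = (6.626×10⁻³⁴ J·s)(3×10⁸ m/s) / (3.74 eV × 1.602×10⁻¹⁹ J/eV)
λ₀ = 331.51 nm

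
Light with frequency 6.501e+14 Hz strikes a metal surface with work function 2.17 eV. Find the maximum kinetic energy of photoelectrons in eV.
0.5186 eV

Using Einstein's photoelectric equation: KE_max = hf - φ

First, calculate the photon energy:
E_photon = hf = (6.626×10⁻³⁴ J·s)(6.501e+14 Hz)
E_photon = 2.6886 eV

Then, the maximum kinetic energy:
KE_max = E_photon - φ = 2.6886 eV - 2.17 eV = 0.5186 eV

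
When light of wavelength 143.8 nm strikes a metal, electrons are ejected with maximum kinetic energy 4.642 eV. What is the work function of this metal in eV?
3.98 eV

From Einstein's photoelectric equation: KE_max = hf - φ = hc/λ - φ

Rearranging for φ:
φ = hc/λ - KE_max

Calculate photon energy:
E_photon = hc/λ = 8.6220 eV

Therefore:
φ = 8.6220 - 4.642 = 3.98 eV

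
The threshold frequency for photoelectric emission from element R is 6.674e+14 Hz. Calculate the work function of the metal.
2.76 eV

At the threshold frequency, photon energy equals work function:
φ = hf₀

Calculating:
φ = (6.626×10⁻³⁴ J·s)(6.674e+14 Hz)
φ = 2.76 eV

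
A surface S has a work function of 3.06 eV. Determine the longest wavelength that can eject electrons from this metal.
405.18 nm

The threshold wavelength is when the photon energy equals the work function:
hc/λ₀ = φ

Solving for λ₀:
λ₀ = hc/φ = (6.626×10⁻³⁴ J·s)(3×10⁸ m/s) / (3.06 eV × 1.602×10⁻¹⁹ J/eV)
λ₀ = 405.18 nm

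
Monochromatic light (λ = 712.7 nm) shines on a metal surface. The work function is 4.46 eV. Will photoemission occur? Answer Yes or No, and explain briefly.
No

For photoemission, the photon energy must exceed the work function.

Photon energy: E = hc/λ = 1.7396 eV
Work function: φ = 4.46 eV

Since E_photon (1.7396 eV) < φ (4.46 eV), photoemission will NOT occur.
The threshold wavelength is λ₀ = hc/φ = 278.0 nm.
Since 712.7 nm > 278.0 nm, the photons lack sufficient energy.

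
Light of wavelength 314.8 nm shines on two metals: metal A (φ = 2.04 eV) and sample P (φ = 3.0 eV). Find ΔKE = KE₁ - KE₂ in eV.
0.9600 eV

Using KE_max = hc/λ - φ for each metal:

Photon energy: E = hc/λ = 3.9385 eV

For metal A (φ₁ = 2.04 eV):
KE₁ = E - φ₁ = 3.9385 - 2.04 = 1.8985 eV

For sample P (φ₂ = 3.0 eV):
KE₂ = E - φ₂ = 3.9385 - 3.0 = 0.9385 eV

Difference:
ΔKE = KE₁ - KE₂ = 1.8985 - 0.9385 = 0.9600 eV

Note: The difference equals the difference in work functions: 3.0 - 2.04 = 0.96 eV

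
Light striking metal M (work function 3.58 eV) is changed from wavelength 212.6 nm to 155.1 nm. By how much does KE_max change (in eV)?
2.1620 eV

Using Einstein's equation: KE_max = hc/λ - φ

For λ₁ = 212.6 nm:
KE₁ = hc/λ₁ - φ = 5.8318 - 3.58 = 2.2518 eV

For λ₂ = 155.1 nm:
KE₂ = hc/λ₂ - φ = 7.9938 - 3.58 = 4.4138 eV

Change in KE:
ΔKE = KE₂ - KE₁ = 4.4138 - 2.2518 = 2.1620 eV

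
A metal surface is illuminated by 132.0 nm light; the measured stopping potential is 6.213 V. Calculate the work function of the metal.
3.18 eV

The stopping potential gives the maximum kinetic energy: KE_max = eV_s = 6.213 eV

From Einstein's photoelectric equation: KE_max = hc/λ - φ
Rearranging: φ = hc/λ - KE_max

Calculate photon energy:
E_photon = hc/λ = (6.626×10⁻³⁴ J·s)(3×10⁸ m/s) / (132.0×10⁻⁹ m) = 9.3927 eV

Therefore:
φ = 9.3927 - 6.213 = 3.18 eV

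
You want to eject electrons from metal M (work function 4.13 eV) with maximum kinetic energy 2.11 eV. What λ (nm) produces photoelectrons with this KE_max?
198.69 nm

From Einstein's equation: KE_max = hc/λ - φ

Rearranging for λ:
hc/λ = KE_max + φ
λ = hc/(KE_max + φ)

Required photon energy:
E_photon = KE_max + φ = 2.11 + 4.13 = 6.24 eV

Required wavelength:
λ = hc/E_photon = (6.626×10⁻³⁴)(3×10⁸) / (6.24 × 1.602×10⁻¹⁹)
λ = 198.69 nm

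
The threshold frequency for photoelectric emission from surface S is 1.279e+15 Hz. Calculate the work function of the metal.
5.29 eV

At the threshold frequency, photon energy equals work function:
φ = hf₀

Calculating:
φ = (6.626×10⁻³⁴ J·s)(1.279e+15 Hz)
φ = 5.29 eV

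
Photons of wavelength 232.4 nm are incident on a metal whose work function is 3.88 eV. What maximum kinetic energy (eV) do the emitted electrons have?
1.4549 eV

Using Einstein's photoelectric equation: KE_max = hf - φ = hc/λ - φ

First, calculate the photon energy:
E_photon = hc/λ = (6.626×10⁻³⁴ J·s)(3×10⁸ m/s) / (232.4×10⁻⁹ m)
E_photon = 5.3349 eV

Then, the maximum kinetic energy:
KE_max = E_photon - φ = 5.3349 eV - 3.88 eV = 1.4549 eV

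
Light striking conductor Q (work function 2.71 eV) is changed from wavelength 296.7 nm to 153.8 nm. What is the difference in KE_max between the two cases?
3.8826 eV

Using Einstein's equation: KE_max = hc/λ - φ

For λ₁ = 296.7 nm:
KE₁ = hc/λ₁ - φ = 4.1788 - 2.71 = 1.4688 eV

For λ₂ = 153.8 nm:
KE₂ = hc/λ₂ - φ = 8.0614 - 2.71 = 5.3514 eV

Change in KE:
ΔKE = KE₂ - KE₁ = 5.3514 - 1.4688 = 3.8826 eV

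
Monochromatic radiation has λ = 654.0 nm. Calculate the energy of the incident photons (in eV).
1.8958 eV

Using E = hf = hc/λ:

E = hc/λ = (6.626×10⁻³⁴ J·s)(3×10⁸ m/s) / (654.0×10⁻⁹ m)
E = 1.8958 eV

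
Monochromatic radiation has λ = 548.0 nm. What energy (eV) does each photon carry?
2.2625 eV

Using E = hf = hc/λ:

E = hc/λ = (6.626×10⁻³⁴ J·s)(3×10⁸ m/s) / (548.0×10⁻⁹ m)
E = 2.2625 eV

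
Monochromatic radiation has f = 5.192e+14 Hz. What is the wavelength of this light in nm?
577.41 nm

Using the wave equation: c = fλ

Solving for wavelength:
λ = c/f = (3×10⁸ m/s) / (5.192e+14 Hz)
λ = 577.41 nm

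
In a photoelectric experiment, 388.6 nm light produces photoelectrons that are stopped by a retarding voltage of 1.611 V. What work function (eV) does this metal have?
1.58 eV

The stopping potential gives the maximum kinetic energy: KE_max = eV_s = 1.611 eV

From Einstein's photoelectric equation: KE_max = hc/λ - φ
Rearranging: φ = hc/λ - KE_max

Calculate photon energy:
E_photon = hc/λ = (6.626×10⁻³⁴ J·s)(3×10⁸ m/s) / (388.6×10⁻⁹ m) = 3.1905 eV

Therefore:
φ = 3.1905 - 1.611 = 1.58 eV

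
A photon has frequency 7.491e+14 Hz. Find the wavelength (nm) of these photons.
400.20 nm

Using the wave equation: c = fλ

Solving for wavelength:
λ = c/f = (3×10⁸ m/s) / (7.491e+14 Hz)
λ = 400.20 nm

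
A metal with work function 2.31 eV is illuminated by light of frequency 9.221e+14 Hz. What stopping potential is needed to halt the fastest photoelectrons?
1.5035 V

The stopping potential V_s satisfies: eV_s = KE_max

First, find KE_max using Einstein's equation:
E_photon = hf = (6.626×10⁻³⁴ J·s)(9.221e+14 Hz) = 3.8135 eV
KE_max = E_photon - φ = 3.8135 - 2.31 = 1.5035 eV

Since eV_s = KE_max:
V_s = KE_max/e = 1.5035 V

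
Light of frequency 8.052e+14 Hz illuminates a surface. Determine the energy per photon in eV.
3.3300 eV

Using E = hf:

E = hf = (6.626×10⁻³⁴ J·s)(8.052e+14 Hz)
E = 3.3300 eV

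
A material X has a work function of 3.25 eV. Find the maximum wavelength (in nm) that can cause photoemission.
381.49 nm

The threshold wavelength is when the photon energy equals the work function:
hc/λ₀ = φ

Solving for λ₀:
λ₀ = hc/φ = (6.626×10⁻³⁴ J·s)(3×10⁸ m/s) / (3.25 eV × 1.602×10⁻¹⁹ J/eV)
λ₀ = 381.49 nm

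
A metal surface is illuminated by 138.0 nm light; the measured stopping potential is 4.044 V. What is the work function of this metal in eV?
4.94 eV

The stopping potential gives the maximum kinetic energy: KE_max = eV_s = 4.044 eV

From Einstein's photoelectric equation: KE_max = hc/λ - φ
Rearranging: φ = hc/λ - KE_max

Calculate photon energy:
E_photon = hc/λ = (6.626×10⁻³⁴ J·s)(3×10⁸ m/s) / (138.0×10⁻⁹ m) = 8.9844 eV

Therefore:
φ = 8.9844 - 4.044 = 4.94 eV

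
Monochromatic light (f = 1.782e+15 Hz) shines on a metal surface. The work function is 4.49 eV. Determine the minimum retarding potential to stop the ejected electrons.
2.8798 V

The stopping potential V_s satisfies: eV_s = KE_max

First, find KE_max using Einstein's equation:
E_photon = hf = (6.626×10⁻³⁴ J·s)(1.782e+15 Hz) = 7.3698 eV
KE_max = E_photon - φ = 7.3698 - 4.49 = 2.8798 eV

Since eV_s = KE_max:
V_s = KE_max/e = 2.8798 V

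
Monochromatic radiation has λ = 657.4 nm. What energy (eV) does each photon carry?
1.8860 eV

Using E = hf = hc/λ:

E = hc/λ = (6.626×10⁻³⁴ J·s)(3×10⁸ m/s) / (657.4×10⁻⁹ m)
E = 1.8860 eV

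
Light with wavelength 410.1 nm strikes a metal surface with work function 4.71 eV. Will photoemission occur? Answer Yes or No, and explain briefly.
No

For photoemission, the photon energy must exceed the work function.

Photon energy: E = hc/λ = 3.0233 eV
Work function: φ = 4.71 eV

Since E_photon (3.0233 eV) < φ (4.71 eV), photoemission will NOT occur.
The threshold wavelength is λ₀ = hc/φ = 263.2 nm.
Since 410.1 nm > 263.2 nm, the photons lack sufficient energy.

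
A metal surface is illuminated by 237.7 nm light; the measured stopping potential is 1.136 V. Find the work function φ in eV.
4.08 eV

The stopping potential gives the maximum kinetic energy: KE_max = eV_s = 1.136 eV

From Einstein's photoelectric equation: KE_max = hc/λ - φ
Rearranging: φ = hc/λ - KE_max

Calculate photon energy:
E_photon = hc/λ = (6.626×10⁻³⁴ J·s)(3×10⁸ m/s) / (237.7×10⁻⁹ m) = 5.2160 eV

Therefore:
φ = 5.2160 - 1.136 = 4.08 eV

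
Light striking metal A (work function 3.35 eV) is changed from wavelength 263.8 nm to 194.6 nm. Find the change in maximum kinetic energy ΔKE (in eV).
1.6713 eV

Using Einstein's equation: KE_max = hc/λ - φ

For λ₁ = 263.8 nm:
KE₁ = hc/λ₁ - φ = 4.6999 - 3.35 = 1.3499 eV

For λ₂ = 194.6 nm:
KE₂ = hc/λ₂ - φ = 6.3712 - 3.35 = 3.0212 eV

Change in KE:
ΔKE = KE₂ - KE₁ = 3.0212 - 1.3499 = 1.6713 eV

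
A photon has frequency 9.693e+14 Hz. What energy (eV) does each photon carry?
4.0087 eV

Using E = hf:

E = hf = (6.626×10⁻³⁴ J·s)(9.693e+14 Hz)
E = 4.0087 eV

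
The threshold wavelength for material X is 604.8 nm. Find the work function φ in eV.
2.05 eV

At the threshold wavelength, photon energy equals work function:
φ = hc/λ₀

Calculating:
φ = (6.626×10⁻³⁴ J·s)(3×10⁸ m/s) / (604.8×10⁻⁹ m)
φ = 2.05 eV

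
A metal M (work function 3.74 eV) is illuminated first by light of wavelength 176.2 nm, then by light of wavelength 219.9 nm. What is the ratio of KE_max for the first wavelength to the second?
1.7367

Using Einstein's equation: KE_max = hc/λ - φ

For λ₁ = 176.2 nm:
E₁ = hc/λ₁ = 7.0366 eV
KE₁ = E₁ - φ = 7.0366 - 3.74 = 3.2966 eV

For λ₂ = 219.9 nm:
E₂ = hc/λ₂ = 5.6382 eV
KE₂ = E₂ - φ = 5.6382 - 3.74 = 1.8982 eV

Ratio: KE₁/KE₂ = 3.2966/1.8982 = 1.7367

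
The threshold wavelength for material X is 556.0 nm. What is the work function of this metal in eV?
2.23 eV

At the threshold wavelength, photon energy equals work function:
φ = hc/λ₀

Calculating:
φ = (6.626×10⁻³⁴ J·s)(3×10⁸ m/s) / (556.0×10⁻⁹ m)
φ = 2.23 eV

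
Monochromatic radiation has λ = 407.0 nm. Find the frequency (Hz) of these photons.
7.3659e+14 Hz

Using the wave equation: c = fλ

Solving for frequency:
f = c/λ = (3×10⁸ m/s) / (407.0×10⁻⁹ m)
f = 7.3659e+14 Hz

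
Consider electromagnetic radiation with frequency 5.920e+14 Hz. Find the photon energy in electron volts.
2.4483 eV

Using E = hf:

E = hf = (6.626×10⁻³⁴ J·s)(5.920e+14 Hz)
E = 2.4483 eV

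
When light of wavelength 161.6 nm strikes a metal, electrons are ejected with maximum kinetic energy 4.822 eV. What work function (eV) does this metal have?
2.85 eV

From Einstein's photoelectric equation: KE_max = hf - φ = hc/λ - φ

Rearranging for φ:
φ = hc/λ - KE_max

Calculate photon energy:
E_photon = hc/λ = 7.6723 eV

Therefore:
φ = 7.6723 - 4.822 = 2.85 eV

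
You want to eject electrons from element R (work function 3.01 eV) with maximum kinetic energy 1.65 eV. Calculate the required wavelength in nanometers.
266.06 nm

From Einstein's equation: KE_max = hc/λ - φ

Rearranging for λ:
hc/λ = KE_max + φ
λ = hc/(KE_max + φ)

Required photon energy:
E_photon = KE_max + φ = 1.65 + 3.01 = 4.66 eV

Required wavelength:
λ = hc/E_photon = (6.626×10⁻³⁴)(3×10⁸) / (4.66 × 1.602×10⁻¹⁹)
λ = 266.06 nm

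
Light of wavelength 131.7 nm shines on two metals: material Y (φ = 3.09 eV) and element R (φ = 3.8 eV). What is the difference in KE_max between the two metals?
0.7100 eV

Using KE_max = hc/λ - φ for each metal:

Photon energy: E = hc/λ = 9.4141 eV

For material Y (φ₁ = 3.09 eV):
KE₁ = E - φ₁ = 9.4141 - 3.09 = 6.3241 eV

For element R (φ₂ = 3.8 eV):
KE₂ = E - φ₂ = 9.4141 - 3.8 = 5.6141 eV

Difference:
ΔKE = KE₁ - KE₂ = 6.3241 - 5.6141 = 0.7100 eV

Note: The difference equals the difference in work functions: 3.8 - 3.09 = 0.71 eV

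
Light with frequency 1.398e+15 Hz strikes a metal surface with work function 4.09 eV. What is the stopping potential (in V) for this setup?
1.6917 V

The stopping potential V_s satisfies: eV_s = KE_max

First, find KE_max using Einstein's equation:
E_photon = hf = (6.626×10⁻³⁴ J·s)(1.398e+15 Hz) = 5.7817 eV
KE_max = E_photon - φ = 5.7817 - 4.09 = 1.6917 eV

Since eV_s = KE_max:
V_s = KE_max/e = 1.6917 V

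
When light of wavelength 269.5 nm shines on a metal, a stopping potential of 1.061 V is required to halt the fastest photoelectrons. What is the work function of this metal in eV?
3.54 eV

The stopping potential gives the maximum kinetic energy: KE_max = eV_s = 1.061 eV

From Einstein's photoelectric equation: KE_max = hc/λ - φ
Rearranging: φ = hc/λ - KE_max

Calculate photon energy:
E_photon = hc/λ = (6.626×10⁻³⁴ J·s)(3×10⁸ m/s) / (269.5×10⁻⁹ m) = 4.6005 eV

Therefore:
φ = 4.6005 - 1.061 = 3.54 eV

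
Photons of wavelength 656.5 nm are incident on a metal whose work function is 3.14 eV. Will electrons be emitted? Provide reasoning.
No

For photoemission, the photon energy must exceed the work function.

Photon energy: E = hc/λ = 1.8886 eV
Work function: φ = 3.14 eV

Since E_photon (1.8886 eV) < φ (3.14 eV), photoemission will NOT occur.
The threshold wavelength is λ₀ = hc/φ = 394.9 nm.
Since 656.5 nm > 394.9 nm, the photons lack sufficient energy.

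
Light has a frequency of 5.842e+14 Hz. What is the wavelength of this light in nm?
513.17 nm

Using the wave equation: c = fλ

Solving for wavelength:
λ = c/f = (3×10⁸ m/s) / (5.842e+14 Hz)
λ = 513.17 nm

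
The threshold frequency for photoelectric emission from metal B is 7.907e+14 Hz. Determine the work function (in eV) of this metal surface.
3.27 eV

At the threshold frequency, photon energy equals work function:
φ = hf₀

Calculating:
φ = (6.626×10⁻³⁴ J·s)(7.907e+14 Hz)
φ = 3.27 eV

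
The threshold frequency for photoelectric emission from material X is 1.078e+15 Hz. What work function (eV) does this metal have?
4.46 eV

At the threshold frequency, photon energy equals work function:
φ = hf₀

Calculating:
φ = (6.626×10⁻³⁴ J·s)(1.078e+15 Hz)
φ = 4.46 eV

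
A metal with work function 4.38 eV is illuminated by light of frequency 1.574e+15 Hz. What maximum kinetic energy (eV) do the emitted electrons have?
2.1295 eV

Using Einstein's photoelectric equation: KE_max = hf - φ

First, calculate the photon energy:
E_photon = hf = (6.626×10⁻³⁴ J·s)(1.574e+15 Hz)
E_photon = 6.5095 eV

Then, the maximum kinetic energy:
KE_max = E_photon - φ = 6.5095 eV - 4.38 eV = 2.1295 eV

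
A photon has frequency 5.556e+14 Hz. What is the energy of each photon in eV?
2.2978 eV

Using E = hf:

E = hf = (6.626×10⁻³⁴ J·s)(5.556e+14 Hz)
E = 2.2978 eV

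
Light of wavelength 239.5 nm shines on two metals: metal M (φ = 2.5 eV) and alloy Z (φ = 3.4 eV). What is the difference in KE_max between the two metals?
0.9000 eV

Using KE_max = hc/λ - φ for each metal:

Photon energy: E = hc/λ = 5.1768 eV

For metal M (φ₁ = 2.5 eV):
KE₁ = E - φ₁ = 5.1768 - 2.5 = 2.6768 eV

For alloy Z (φ₂ = 3.4 eV):
KE₂ = E - φ₂ = 5.1768 - 3.4 = 1.7768 eV

Difference:
ΔKE = KE₁ - KE₂ = 2.6768 - 1.7768 = 0.9000 eV

Note: The difference equals the difference in work functions: 3.4 - 2.5 = 0.90 eV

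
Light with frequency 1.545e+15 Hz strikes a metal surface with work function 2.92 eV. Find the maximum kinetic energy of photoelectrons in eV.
3.4696 eV

Using Einstein's photoelectric equation: KE_max = hf - φ

First, calculate the photon energy:
E_photon = hf = (6.626×10⁻³⁴ J·s)(1.545e+15 Hz)
E_photon = 6.3896 eV

Then, the maximum kinetic energy:
KE_max = E_photon - φ = 6.3896 eV - 2.92 eV = 3.4696 eV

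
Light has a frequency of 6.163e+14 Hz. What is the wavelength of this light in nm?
486.44 nm

Using the wave equation: c = fλ

Solving for wavelength:
λ = c/f = (3×10⁸ m/s) / (6.163e+14 Hz)
λ = 486.44 nm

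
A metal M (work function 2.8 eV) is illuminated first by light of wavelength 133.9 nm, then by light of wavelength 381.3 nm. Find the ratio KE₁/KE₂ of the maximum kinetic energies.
14.3029

Using Einstein's equation: KE_max = hc/λ - φ

For λ₁ = 133.9 nm:
E₁ = hc/λ₁ = 9.2595 eV
KE₁ = E₁ - φ = 9.2595 - 2.8 = 6.4595 eV

For λ₂ = 381.3 nm:
E₂ = hc/λ₂ = 3.2516 eV
KE₂ = E₂ - φ = 3.2516 - 2.8 = 0.4516 eV

Ratio: KE₁/KE₂ = 6.4595/0.4516 = 14.3029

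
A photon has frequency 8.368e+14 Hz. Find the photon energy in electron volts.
3.4607 eV

Using E = hf:

E = hf = (6.626×10⁻³⁴ J·s)(8.368e+14 Hz)
E = 3.4607 eV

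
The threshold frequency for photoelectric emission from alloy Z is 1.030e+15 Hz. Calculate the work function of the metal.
4.26 eV

At the threshold frequency, photon energy equals work function:
φ = hf₀

Calculating:
φ = (6.626×10⁻³⁴ J·s)(1.030e+15 Hz)
φ = 4.26 eV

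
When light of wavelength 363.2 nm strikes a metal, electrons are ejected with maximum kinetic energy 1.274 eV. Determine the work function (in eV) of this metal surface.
2.14 eV

From Einstein's photoelectric equation: KE_max = hf - φ = hc/λ - φ

Rearranging for φ:
φ = hc/λ - KE_max

Calculate photon energy:
E_photon = hc/λ = 3.4137 eV

Therefore:
φ = 3.4137 - 1.274 = 2.14 eV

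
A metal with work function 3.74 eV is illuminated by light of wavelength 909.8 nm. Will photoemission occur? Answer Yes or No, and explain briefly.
No

For photoemission, the photon energy must exceed the work function.

Photon energy: E = hc/λ = 1.3628 eV
Work function: φ = 3.74 eV

Since E_photon (1.3628 eV) < φ (3.74 eV), photoemission will NOT occur.
The threshold wavelength is λ₀ = hc/φ = 331.5 nm.
Since 909.8 nm > 331.5 nm, the photons lack sufficient energy.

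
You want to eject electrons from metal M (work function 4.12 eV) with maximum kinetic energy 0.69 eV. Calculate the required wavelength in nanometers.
257.76 nm

From Einstein's equation: KE_max = hc/λ - φ

Rearranging for λ:
hc/λ = KE_max + φ
λ = hc/(KE_max + φ)

Required photon energy:
E_photon = KE_max + φ = 0.69 + 4.12 = 4.81 eV

Required wavelength:
λ = hc/E_photon = (6.626×10⁻³⁴)(3×10⁸) / (4.81 × 1.602×10⁻¹⁹)
λ = 257.76 nm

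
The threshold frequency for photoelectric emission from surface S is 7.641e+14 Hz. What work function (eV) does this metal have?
3.16 eV

At the threshold frequency, photon energy equals work function:
φ = hf₀

Calculating:
φ = (6.626×10⁻³⁴ J·s)(7.641e+14 Hz)
φ = 3.16 eV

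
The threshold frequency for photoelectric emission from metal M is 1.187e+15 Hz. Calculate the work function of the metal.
4.91 eV

At the threshold frequency, photon energy equals work function:
φ = hf₀

Calculating:
φ = (6.626×10⁻³⁴ J·s)(1.187e+15 Hz)
φ = 4.91 eV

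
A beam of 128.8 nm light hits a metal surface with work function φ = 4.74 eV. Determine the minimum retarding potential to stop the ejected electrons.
4.8861 V

The stopping potential V_s satisfies: eV_s = KE_max

First, find KE_max using Einstein's equation:
E_photon = hc/λ = 9.6261 eV
KE_max = E_photon - φ = 9.6261 - 4.74 = 4.8861 eV

Since eV_s = KE_max:
V_s = KE_max/e = 4.8861 V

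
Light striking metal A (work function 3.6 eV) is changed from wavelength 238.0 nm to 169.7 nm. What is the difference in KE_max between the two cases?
2.0967 eV

Using Einstein's equation: KE_max = hc/λ - φ

For λ₁ = 238.0 nm:
KE₁ = hc/λ₁ - φ = 5.2094 - 3.6 = 1.6094 eV

For λ₂ = 169.7 nm:
KE₂ = hc/λ₂ - φ = 7.3061 - 3.6 = 3.7061 eV

Change in KE:
ΔKE = KE₂ - KE₁ = 3.7061 - 1.6094 = 2.0967 eV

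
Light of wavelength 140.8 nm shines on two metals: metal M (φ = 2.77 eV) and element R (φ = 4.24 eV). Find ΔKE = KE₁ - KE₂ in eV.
1.4700 eV

Using KE_max = hc/λ - φ for each metal:

Photon energy: E = hc/λ = 8.8057 eV

For metal M (φ₁ = 2.77 eV):
KE₁ = E - φ₁ = 8.8057 - 2.77 = 6.0357 eV

For element R (φ₂ = 4.24 eV):
KE₂ = E - φ₂ = 8.8057 - 4.24 = 4.5657 eV

Difference:
ΔKE = KE₁ - KE₂ = 6.0357 - 4.5657 = 1.4700 eV

Note: The difference equals the difference in work functions: 4.24 - 2.77 = 1.47 eV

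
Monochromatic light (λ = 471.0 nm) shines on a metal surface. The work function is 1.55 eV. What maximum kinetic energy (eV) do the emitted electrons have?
1.0824 eV

Using Einstein's photoelectric equation: KE_max = hf - φ = hc/λ - φ

First, calculate the photon energy:
E_photon = hc/λ = (6.626×10⁻³⁴ J·s)(3×10⁸ m/s) / (471.0×10⁻⁹ m)
E_photon = 2.6324 eV

Then, the maximum kinetic energy:
KE_max = E_photon - φ = 2.6324 eV - 1.55 eV = 1.0824 eV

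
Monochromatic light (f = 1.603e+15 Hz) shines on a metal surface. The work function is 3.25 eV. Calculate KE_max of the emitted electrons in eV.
3.3795 eV

Using Einstein's photoelectric equation: KE_max = hf - φ

First, calculate the photon energy:
E_photon = hf = (6.626×10⁻³⁴ J·s)(1.603e+15 Hz)
E_photon = 6.6295 eV

Then, the maximum kinetic energy:
KE_max = E_photon - φ = 6.6295 eV - 3.25 eV = 3.3795 eV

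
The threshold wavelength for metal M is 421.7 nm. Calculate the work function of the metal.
2.94 eV

At the threshold wavelength, photon energy equals work function:
φ = hc/λ₀

Calculating:
φ = (6.626×10⁻³⁴ J·s)(3×10⁸ m/s) / (421.7×10⁻⁹ m)
φ = 2.94 eV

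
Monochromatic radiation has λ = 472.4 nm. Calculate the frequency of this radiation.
6.3462e+14 Hz

Using the wave equation: c = fλ

Solving for frequency:
f = c/λ = (3×10⁸ m/s) / (472.4×10⁻⁹ m)
f = 6.3462e+14 Hz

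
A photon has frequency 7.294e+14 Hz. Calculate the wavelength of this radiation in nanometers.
411.01 nm

Using the wave equation: c = fλ

Solving for wavelength:
λ = c/f = (3×10⁸ m/s) / (7.294e+14 Hz)
λ = 411.01 nm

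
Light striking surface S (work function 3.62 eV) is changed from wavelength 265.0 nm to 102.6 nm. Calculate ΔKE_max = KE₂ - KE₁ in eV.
7.4056 eV

Using Einstein's equation: KE_max = hc/λ - φ

For λ₁ = 265.0 nm:
KE₁ = hc/λ₁ - φ = 4.6786 - 3.62 = 1.0586 eV

For λ₂ = 102.6 nm:
KE₂ = hc/λ₂ - φ = 12.0842 - 3.62 = 8.4642 eV

Change in KE:
ΔKE = KE₂ - KE₁ = 8.4642 - 1.0586 = 7.4056 eV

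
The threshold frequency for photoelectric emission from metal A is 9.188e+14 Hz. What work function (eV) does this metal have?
3.80 eV

At the threshold frequency, photon energy equals work function:
φ = hf₀

Calculating:
φ = (6.626×10⁻³⁴ J·s)(9.188e+14 Hz)
φ = 3.80 eV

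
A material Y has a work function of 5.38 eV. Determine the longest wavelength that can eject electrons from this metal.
230.45 nm

The threshold wavelength is when the photon energy equals the work function:
hc/λ₀ = φ

Solving for λ₀:
λ₀ = hc/φ = (6.626×10⁻³⁴ J·s)(3×10⁸ m/s) / (5.38 eV × 1.602×10⁻¹⁹ J/eV)
λ₀ = 230.45 nm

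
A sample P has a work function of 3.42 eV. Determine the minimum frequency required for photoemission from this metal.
8.2695e+14 Hz

The threshold frequency is when the photon energy equals the work function:
hf₀ = φ

Solving for f₀:
f₀ = φ/h = (3.42 eV × 1.602×10⁻¹⁹ J/eV) / (6.626×10⁻³⁴ J·s)
f₀ = 8.2695e+14 Hz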